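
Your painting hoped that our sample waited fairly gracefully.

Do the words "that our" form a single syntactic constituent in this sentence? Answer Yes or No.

No

The smallest constituent containing the whole sequence is the subordinate clause [SBAR that our sample waited fairly gracefully], but the sequence is only part of it — it straddles the boundary between complementizer "that" and clause "our sample waited fairly gracefully".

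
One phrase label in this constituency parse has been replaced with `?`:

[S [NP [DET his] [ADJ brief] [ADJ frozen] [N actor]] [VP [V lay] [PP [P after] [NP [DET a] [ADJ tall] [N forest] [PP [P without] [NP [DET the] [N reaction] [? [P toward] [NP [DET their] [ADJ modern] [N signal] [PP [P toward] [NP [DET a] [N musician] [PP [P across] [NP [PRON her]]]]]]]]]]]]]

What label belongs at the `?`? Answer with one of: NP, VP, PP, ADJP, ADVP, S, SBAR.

PP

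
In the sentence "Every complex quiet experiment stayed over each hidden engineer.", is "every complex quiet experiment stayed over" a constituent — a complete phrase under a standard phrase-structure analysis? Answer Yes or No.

No

The smallest constituent containing the whole sequence is the clause [S every complex quiet experiment stayed over each hidden engineer], but the sequence is only part of it — it straddles the boundary between noun phrase "every complex quiet experiment" and verb phrase "stayed over each hidden engineer".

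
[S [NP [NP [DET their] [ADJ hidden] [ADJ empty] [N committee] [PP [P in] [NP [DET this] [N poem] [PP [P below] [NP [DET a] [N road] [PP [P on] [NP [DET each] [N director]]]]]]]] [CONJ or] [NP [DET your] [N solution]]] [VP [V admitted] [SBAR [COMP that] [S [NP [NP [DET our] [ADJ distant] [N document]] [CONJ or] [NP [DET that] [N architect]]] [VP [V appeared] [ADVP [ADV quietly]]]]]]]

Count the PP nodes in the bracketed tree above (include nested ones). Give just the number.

3

Scanning left to right, an opening `[PP` appears at word positions 5, 8, 11 — 3 in total.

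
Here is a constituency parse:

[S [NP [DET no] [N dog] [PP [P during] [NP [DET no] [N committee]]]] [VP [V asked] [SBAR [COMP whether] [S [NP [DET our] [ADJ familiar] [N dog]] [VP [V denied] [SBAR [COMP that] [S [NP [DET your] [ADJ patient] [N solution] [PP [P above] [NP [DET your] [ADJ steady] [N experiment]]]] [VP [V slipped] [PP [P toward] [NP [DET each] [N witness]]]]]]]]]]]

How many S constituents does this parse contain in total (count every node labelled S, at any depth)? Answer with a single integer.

3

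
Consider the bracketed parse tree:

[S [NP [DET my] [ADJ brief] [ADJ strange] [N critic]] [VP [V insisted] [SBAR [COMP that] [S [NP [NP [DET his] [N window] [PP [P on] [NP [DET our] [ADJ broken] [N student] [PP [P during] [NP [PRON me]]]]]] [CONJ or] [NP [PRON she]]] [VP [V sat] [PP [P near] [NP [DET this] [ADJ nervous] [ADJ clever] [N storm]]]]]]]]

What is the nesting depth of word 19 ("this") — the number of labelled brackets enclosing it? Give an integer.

The word sits inside DET, which is inside NP, inside PP, inside VP, inside S, inside SBAR, inside VP, inside S — 8 brackets in all.

8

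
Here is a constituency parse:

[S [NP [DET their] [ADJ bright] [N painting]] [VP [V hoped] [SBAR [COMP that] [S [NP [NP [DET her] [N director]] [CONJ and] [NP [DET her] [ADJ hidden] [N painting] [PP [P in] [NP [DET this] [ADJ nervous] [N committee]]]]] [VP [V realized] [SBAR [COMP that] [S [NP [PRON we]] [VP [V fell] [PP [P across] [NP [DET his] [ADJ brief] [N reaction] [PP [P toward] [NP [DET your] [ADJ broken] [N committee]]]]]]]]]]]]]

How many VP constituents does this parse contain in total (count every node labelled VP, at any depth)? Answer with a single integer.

3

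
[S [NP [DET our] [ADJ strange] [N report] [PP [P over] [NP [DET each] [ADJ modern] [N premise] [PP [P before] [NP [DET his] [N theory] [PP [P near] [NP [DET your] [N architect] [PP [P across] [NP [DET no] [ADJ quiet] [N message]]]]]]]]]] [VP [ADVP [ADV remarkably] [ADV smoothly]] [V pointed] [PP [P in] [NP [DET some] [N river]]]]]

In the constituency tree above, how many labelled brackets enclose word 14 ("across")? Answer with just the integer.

Path from the root down to the word: S → NP → PP → NP → PP → NP → PP → NP → PP → P. That is 10 enclosing brackets.

10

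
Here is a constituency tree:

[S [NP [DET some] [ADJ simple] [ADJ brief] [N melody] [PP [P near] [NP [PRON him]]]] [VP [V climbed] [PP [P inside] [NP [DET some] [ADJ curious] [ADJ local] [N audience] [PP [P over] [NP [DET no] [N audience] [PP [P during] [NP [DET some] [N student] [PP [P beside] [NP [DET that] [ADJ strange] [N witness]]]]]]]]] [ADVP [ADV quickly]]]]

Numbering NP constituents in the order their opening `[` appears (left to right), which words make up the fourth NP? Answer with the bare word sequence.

no audience during some student beside that strange witness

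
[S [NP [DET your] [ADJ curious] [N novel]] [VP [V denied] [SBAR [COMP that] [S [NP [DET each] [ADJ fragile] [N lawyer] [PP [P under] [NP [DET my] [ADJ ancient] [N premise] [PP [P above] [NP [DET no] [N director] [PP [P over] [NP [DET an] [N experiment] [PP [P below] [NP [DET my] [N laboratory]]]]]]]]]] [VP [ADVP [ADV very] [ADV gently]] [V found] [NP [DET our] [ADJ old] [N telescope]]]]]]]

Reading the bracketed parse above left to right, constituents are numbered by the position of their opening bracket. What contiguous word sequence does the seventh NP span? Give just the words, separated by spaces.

In left-to-right order the NP constituents are "your curious novel"; "each fragile lawyer under my ancient premise above no director over an experiment below my laboratory"; "my ancient premise above no director over an experiment below my laboratory"; "no director over an experiment below my laboratory"; "an experiment below my laboratory"; "my laboratory"; "our old telescope". Number 7 is "our old telescope".

our old telescope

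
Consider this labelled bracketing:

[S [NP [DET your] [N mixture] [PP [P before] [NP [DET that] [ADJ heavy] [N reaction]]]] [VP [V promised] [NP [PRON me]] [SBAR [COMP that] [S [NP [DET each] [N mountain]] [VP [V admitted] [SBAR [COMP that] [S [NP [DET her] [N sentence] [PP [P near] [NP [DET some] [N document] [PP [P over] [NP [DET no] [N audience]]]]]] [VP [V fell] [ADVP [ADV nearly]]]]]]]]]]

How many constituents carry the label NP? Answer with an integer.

7

Scanning left to right, an opening `[NP` appears at word positions 1, 4, 8, 10, 14, 17, 20 — 7 in total.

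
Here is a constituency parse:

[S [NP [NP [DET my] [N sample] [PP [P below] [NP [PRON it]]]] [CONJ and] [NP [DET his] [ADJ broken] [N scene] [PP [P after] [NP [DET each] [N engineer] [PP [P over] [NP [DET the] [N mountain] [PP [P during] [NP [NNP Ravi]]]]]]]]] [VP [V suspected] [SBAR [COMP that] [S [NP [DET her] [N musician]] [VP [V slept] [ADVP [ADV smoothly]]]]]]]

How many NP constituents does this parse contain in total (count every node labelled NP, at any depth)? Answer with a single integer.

8

Scanning left to right, an opening `[NP` appears at word positions 1, 1, 4, 6, 10, 13, 16, 19 — 8 in total.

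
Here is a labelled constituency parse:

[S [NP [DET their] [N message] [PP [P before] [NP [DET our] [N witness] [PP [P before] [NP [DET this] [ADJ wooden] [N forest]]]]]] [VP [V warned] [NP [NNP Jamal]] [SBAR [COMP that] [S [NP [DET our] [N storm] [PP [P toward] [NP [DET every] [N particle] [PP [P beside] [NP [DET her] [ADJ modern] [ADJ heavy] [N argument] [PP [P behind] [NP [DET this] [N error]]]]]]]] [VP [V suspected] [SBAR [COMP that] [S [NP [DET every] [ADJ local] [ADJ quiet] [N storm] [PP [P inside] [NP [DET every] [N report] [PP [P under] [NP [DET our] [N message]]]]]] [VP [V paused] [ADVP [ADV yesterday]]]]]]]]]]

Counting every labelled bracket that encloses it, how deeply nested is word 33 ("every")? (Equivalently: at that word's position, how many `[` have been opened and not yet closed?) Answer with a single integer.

Counting open brackets not yet closed at "every": [S [VP [SBAR [S [VP [SBAR [S [NP [PP [NP [DET = 11.

11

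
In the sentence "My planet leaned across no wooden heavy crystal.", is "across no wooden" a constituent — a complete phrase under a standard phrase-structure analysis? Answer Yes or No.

No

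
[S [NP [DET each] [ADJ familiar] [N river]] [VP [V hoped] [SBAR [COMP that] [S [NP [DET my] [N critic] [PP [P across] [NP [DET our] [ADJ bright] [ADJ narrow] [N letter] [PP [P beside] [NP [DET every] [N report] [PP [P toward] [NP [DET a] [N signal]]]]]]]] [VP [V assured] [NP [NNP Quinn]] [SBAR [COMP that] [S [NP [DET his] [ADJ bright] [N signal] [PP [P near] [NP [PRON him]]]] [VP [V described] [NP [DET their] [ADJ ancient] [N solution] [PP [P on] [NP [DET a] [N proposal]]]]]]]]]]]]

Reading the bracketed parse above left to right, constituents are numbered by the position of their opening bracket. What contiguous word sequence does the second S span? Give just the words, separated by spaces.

my critic across our bright narrow letter beside every report toward a signal assured Quinn that his bright signal near him described their ancient solution on a proposal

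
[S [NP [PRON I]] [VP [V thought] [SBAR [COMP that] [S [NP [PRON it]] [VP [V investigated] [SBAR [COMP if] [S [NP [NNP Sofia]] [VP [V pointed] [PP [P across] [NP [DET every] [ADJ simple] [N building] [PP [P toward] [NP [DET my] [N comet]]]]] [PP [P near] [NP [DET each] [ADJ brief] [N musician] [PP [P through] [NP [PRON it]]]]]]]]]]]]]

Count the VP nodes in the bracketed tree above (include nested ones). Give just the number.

3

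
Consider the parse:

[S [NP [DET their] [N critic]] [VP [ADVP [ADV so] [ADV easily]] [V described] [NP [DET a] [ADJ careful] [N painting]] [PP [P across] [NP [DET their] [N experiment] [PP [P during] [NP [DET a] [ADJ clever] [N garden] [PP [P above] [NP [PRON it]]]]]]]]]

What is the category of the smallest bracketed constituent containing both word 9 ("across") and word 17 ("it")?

PP

Both words fall inside [PP across their experiment during a clever garden above it] (words 9–17), and no smaller constituent contains them both. Label: PP.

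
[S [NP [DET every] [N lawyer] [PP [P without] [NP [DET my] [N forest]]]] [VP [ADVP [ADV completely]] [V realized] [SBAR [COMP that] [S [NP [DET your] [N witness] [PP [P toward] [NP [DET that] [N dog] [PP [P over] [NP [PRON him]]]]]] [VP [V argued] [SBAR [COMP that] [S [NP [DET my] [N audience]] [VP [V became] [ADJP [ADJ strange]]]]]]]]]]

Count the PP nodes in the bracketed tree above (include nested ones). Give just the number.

Listing each PP by its span: [PP without my forest]; [PP toward that dog over him]; [PP over him] — that makes 3.

3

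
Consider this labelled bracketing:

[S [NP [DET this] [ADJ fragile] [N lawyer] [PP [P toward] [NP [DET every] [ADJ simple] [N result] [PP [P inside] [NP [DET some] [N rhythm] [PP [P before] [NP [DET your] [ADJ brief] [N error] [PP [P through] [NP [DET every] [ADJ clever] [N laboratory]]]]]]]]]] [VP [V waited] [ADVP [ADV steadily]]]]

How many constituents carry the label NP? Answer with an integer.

5

Scanning left to right, an opening `[NP` appears at word positions 1, 5, 9, 12, 16 — 5 in total.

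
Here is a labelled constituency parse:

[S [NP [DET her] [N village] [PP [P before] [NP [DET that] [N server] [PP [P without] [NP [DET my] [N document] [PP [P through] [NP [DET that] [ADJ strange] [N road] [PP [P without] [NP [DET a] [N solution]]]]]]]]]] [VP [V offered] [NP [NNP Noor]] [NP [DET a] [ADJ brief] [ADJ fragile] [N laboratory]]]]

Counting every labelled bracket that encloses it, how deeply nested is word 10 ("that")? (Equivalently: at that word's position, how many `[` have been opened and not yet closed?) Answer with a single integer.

9

Counting open brackets not yet closed at "that": [S [NP [PP [NP [PP [NP [PP [NP [DET = 9.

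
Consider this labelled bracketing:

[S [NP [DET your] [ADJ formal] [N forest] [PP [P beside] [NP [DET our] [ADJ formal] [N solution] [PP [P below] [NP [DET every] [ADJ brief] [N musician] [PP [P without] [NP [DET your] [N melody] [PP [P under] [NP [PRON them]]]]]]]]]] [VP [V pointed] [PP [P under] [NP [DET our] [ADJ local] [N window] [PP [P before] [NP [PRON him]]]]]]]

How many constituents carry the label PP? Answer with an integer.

Scanning left to right, an opening `[PP` appears at word positions 4, 8, 12, 15, 18, 22 — 6 in total.

6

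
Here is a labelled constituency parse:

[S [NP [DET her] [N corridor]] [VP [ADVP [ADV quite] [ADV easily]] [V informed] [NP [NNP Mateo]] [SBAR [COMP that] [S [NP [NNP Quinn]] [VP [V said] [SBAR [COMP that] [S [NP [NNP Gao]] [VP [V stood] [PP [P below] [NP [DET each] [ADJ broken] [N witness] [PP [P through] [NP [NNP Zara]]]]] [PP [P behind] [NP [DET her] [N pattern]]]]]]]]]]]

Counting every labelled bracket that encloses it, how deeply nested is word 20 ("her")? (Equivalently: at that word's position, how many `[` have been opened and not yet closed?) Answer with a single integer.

11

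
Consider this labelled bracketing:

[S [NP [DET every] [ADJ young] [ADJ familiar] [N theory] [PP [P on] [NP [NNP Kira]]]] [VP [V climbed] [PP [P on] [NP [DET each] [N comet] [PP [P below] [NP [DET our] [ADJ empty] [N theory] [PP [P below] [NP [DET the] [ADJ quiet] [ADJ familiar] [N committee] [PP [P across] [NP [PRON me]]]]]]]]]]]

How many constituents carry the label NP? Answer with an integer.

6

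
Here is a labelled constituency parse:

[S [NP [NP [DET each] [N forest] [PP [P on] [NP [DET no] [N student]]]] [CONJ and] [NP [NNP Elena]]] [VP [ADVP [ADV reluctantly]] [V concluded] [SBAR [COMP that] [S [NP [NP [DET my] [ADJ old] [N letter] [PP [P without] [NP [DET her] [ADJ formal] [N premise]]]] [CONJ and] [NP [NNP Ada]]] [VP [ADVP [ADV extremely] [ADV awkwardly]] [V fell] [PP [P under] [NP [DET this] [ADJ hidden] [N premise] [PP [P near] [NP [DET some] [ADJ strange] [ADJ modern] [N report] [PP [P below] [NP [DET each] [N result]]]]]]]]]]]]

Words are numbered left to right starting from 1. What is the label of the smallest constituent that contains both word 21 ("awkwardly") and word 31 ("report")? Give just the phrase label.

VP

Both words fall inside [VP extremely awkwardly fell under this hidden premise near some strange modern report below each result] (words 20–34), and no smaller constituent contains them both. Label: VP.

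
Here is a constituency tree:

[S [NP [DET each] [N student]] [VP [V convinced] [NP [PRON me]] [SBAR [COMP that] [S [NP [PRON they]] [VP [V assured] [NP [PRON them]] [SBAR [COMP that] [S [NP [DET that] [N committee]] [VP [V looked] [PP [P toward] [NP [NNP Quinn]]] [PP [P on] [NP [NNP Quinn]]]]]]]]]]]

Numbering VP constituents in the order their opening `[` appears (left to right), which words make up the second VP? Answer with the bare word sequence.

assured them that that committee looked toward Quinn on Quinn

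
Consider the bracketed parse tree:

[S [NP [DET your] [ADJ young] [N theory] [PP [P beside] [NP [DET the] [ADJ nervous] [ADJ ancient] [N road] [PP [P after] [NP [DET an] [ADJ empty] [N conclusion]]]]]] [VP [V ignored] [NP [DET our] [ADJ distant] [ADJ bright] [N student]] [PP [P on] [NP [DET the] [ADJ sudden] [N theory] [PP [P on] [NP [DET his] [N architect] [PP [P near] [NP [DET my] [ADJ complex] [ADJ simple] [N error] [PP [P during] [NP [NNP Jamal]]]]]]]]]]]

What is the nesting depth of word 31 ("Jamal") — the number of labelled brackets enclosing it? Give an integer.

Path from the root down to the word: S → VP → PP → NP → PP → NP → PP → NP → PP → NP → NNP. That is 11 enclosing brackets.

11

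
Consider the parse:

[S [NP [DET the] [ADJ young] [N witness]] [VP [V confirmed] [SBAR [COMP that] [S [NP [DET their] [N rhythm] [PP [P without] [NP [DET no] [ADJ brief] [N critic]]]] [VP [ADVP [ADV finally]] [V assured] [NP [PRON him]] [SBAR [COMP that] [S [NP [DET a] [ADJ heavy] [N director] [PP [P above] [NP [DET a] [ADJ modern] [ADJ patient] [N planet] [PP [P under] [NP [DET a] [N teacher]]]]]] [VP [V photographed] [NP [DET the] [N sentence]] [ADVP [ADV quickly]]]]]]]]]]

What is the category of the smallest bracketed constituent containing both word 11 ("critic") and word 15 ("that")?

S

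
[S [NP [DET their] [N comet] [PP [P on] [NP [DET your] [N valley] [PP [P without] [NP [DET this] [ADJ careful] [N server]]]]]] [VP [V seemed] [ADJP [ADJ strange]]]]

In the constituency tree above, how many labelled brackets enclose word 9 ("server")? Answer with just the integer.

Counting open brackets not yet closed at "server": [S [NP [PP [NP [PP [NP [N = 7.

7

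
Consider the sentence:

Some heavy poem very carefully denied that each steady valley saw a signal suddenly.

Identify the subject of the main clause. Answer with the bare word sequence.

some heavy poem

In the main clause the verb is "denied"; the NP preceding it, "some heavy poem", is the subject.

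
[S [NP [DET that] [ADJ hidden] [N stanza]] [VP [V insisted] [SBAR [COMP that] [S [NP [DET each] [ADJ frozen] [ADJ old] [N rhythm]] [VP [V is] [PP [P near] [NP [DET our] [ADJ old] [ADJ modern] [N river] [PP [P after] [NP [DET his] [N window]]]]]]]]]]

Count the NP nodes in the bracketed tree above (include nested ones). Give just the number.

4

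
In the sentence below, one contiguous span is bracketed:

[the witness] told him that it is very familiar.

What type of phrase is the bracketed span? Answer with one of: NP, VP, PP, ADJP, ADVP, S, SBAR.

"witness" is the head of the bracketed span, so the span is a noun phrase: NP.

NP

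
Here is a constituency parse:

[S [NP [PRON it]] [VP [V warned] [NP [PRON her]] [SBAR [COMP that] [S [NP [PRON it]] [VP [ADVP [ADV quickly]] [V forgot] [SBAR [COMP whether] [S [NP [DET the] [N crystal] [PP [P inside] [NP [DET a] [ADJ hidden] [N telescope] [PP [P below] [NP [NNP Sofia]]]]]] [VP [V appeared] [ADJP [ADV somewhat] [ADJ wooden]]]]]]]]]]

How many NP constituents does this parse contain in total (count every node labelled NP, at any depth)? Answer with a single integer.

Listing each NP by its span: [NP it]; [NP her]; [NP it]; [NP the crystal inside a hidden telescope below Sofia]; [NP a hidden telescope below Sofia]; [NP Sofia] — that makes 6.

6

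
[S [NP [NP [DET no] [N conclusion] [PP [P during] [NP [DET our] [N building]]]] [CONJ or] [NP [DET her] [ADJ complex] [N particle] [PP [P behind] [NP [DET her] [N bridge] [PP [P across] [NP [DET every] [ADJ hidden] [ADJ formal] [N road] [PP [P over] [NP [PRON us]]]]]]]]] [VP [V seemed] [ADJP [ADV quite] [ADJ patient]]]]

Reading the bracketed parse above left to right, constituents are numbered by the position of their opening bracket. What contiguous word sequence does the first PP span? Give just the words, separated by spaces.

In left-to-right order the PP constituents are "during our building"; "behind her bridge across every hidden formal road over us"; "across every hidden formal road over us"; "over us". Number 1 is "during our building".

during our building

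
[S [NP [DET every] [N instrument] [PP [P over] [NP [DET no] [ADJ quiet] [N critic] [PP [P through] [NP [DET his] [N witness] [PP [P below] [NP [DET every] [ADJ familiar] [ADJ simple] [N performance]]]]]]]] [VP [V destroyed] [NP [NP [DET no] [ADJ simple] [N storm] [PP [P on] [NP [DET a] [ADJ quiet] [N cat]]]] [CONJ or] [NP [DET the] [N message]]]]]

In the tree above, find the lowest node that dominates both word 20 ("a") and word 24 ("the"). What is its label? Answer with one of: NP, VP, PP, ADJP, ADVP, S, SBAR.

NP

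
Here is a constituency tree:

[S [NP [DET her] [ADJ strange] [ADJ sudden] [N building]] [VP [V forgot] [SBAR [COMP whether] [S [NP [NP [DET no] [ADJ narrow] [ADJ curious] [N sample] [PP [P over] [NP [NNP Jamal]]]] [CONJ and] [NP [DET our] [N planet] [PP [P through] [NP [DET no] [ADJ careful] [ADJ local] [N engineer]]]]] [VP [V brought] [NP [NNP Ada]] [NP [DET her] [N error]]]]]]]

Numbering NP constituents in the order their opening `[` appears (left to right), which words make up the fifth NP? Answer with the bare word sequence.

our planet through no careful local engineer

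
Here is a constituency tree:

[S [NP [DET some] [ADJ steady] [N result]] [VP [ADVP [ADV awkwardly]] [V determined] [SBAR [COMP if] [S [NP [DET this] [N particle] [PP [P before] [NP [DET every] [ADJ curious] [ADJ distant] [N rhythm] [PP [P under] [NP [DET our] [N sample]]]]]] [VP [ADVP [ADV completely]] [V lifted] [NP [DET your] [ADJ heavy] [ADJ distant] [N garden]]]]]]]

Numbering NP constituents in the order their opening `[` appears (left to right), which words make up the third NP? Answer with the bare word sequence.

every curious distant rhythm under our sample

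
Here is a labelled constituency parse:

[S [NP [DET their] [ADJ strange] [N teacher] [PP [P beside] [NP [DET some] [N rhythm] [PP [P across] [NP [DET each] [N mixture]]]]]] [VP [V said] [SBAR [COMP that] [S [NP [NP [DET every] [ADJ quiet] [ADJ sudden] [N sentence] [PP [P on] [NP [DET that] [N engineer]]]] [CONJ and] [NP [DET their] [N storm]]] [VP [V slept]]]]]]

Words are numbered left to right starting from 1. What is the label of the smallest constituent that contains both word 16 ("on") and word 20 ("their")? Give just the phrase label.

Both words fall inside [NP every quiet sudden sentence on that engineer and their storm] (words 12–21), and no smaller constituent contains them both. Label: NP.

NP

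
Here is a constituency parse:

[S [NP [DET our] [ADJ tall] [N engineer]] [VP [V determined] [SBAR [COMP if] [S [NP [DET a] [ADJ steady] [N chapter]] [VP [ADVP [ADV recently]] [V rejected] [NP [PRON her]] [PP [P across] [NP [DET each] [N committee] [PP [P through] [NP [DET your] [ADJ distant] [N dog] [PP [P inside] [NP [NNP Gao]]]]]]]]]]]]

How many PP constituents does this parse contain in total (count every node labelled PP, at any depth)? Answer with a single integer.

The PP constituents are: [PP across each committee through your distant dog inside Gao]; [PP through your distant dog inside Gao]; [PP inside Gao]. Total: 3.

3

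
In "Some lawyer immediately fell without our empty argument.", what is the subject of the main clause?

some lawyer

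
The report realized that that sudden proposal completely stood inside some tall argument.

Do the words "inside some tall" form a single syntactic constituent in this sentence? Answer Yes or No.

The smallest constituent containing the whole sequence is the prepositional phrase [PP inside some tall argument], but the sequence is only part of it — it straddles the boundary between preposition "inside" and noun phrase "some tall argument".

No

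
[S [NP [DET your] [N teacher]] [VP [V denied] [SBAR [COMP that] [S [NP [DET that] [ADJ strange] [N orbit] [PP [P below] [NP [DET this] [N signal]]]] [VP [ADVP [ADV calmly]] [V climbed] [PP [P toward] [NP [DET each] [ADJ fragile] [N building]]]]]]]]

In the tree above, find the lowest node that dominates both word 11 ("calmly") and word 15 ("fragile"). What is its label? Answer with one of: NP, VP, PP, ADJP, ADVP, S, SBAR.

VP

Both words fall inside [VP calmly climbed toward each fragile building] (words 11–16), and no smaller constituent contains them both. Label: VP.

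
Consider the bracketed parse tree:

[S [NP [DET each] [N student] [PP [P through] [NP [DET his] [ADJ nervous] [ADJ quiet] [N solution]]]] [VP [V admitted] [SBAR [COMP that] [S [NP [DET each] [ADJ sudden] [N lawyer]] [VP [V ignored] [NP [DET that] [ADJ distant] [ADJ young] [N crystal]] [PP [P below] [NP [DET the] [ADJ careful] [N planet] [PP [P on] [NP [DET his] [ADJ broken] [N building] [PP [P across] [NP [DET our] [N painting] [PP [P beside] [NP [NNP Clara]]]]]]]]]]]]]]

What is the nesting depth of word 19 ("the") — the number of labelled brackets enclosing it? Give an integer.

8

Path from the root down to the word: S → VP → SBAR → S → VP → PP → NP → DET. That is 8 enclosing brackets.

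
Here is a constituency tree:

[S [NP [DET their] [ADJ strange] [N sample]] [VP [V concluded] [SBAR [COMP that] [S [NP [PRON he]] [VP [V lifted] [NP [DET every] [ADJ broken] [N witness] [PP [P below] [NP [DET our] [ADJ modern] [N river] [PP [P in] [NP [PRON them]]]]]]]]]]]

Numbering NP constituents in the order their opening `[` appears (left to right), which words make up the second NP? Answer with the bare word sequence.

he

The NP opening brackets appear, in order, over: "their strange sample"; "he"; "every broken witness below our modern river in them"; "our modern river in them"; "them". The second one spans "he".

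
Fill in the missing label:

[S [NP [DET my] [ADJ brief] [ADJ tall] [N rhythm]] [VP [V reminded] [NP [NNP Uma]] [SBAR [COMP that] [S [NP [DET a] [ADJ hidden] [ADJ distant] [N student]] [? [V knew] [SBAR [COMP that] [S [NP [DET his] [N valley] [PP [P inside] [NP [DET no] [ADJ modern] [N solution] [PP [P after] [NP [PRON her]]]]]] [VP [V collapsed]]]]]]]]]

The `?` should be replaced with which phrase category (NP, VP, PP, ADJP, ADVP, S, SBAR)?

VP

Looking at what the `?` directly dominates — V 'knew', SBAR — this is a verb phrase (VP).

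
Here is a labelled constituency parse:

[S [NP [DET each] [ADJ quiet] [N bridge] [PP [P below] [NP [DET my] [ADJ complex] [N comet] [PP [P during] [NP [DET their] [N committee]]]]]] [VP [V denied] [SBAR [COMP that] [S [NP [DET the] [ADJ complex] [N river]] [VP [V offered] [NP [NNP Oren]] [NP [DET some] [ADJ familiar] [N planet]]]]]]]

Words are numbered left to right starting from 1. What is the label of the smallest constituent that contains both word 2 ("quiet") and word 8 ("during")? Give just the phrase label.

NP

Both words fall inside [NP each quiet bridge below my complex comet during their committee] (words 1–10), and no smaller constituent contains them both. Label: NP.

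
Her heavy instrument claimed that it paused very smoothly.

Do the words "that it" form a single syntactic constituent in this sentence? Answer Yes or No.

No

The sequence begins inside the complementizer "that" and ends inside the clause "it paused very smoothly"; it crosses a phrase boundary, so no single node in the tree spans exactly those words.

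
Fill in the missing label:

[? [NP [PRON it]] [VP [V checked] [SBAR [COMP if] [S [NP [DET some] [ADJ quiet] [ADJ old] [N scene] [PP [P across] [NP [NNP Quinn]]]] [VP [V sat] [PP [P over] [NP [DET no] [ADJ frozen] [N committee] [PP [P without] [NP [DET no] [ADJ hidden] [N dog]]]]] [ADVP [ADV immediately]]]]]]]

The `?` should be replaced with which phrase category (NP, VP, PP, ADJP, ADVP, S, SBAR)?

Looking at what the `?` directly dominates — NP, VP — this is a clause (S).

S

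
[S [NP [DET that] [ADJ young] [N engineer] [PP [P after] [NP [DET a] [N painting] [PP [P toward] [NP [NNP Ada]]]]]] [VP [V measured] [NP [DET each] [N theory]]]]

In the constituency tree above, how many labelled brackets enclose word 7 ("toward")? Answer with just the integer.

Path from the root down to the word: S → NP → PP → NP → PP → P. That is 6 enclosing brackets.

6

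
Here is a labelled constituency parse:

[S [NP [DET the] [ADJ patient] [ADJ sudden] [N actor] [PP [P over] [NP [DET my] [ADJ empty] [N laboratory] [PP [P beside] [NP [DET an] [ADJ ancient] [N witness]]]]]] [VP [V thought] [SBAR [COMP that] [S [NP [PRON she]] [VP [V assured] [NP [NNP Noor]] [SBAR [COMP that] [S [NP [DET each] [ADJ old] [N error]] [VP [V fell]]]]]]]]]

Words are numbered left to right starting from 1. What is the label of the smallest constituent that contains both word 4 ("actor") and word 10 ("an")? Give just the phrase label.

NP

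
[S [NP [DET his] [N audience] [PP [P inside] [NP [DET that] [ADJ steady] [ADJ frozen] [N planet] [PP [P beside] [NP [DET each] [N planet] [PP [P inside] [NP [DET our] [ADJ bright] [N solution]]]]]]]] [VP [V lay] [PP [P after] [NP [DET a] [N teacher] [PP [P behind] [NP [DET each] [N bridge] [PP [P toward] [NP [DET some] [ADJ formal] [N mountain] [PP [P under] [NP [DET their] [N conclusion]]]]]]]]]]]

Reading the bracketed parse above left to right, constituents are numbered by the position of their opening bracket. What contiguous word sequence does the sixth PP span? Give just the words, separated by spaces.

toward some formal mountain under their conclusion

Opening `[PP` markers occur at word positions 3, 8, 11, 16, 19, 22, 26; the sixth of these opens the constituent [PP toward some formal mountain under their conclusion].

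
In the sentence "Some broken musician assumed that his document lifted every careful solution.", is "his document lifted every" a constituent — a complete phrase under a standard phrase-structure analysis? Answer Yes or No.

The smallest constituent containing the whole sequence is the clause [S his document lifted every careful solution], but the sequence is only part of it — it straddles the boundary between noun phrase "his document" and verb phrase "lifted every careful solution".

No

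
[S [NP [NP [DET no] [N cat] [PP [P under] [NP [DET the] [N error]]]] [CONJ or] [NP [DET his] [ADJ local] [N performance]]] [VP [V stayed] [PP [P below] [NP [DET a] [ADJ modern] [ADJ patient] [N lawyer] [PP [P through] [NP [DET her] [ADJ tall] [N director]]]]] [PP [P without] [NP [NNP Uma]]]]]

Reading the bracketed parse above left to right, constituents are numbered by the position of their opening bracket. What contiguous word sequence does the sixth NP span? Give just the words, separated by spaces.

her tall director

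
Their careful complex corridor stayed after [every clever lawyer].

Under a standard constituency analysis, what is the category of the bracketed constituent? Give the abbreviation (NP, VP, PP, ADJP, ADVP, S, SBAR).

The bracketed span "every clever lawyer" is headed by "lawyer", making it a noun phrase (NP).

NP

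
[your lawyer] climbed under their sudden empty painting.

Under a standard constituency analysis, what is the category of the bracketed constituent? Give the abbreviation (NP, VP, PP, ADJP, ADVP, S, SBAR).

The span is built around the noun "lawyer" — a noun phrase (NP).

NP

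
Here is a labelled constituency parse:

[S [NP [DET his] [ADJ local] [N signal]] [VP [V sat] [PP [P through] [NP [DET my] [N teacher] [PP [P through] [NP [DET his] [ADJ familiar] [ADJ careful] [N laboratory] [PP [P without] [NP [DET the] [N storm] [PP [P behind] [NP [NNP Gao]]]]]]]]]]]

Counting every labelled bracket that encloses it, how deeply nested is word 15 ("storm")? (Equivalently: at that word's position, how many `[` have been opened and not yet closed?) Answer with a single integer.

Path from the root down to the word: S → VP → PP → NP → PP → NP → PP → NP → N. That is 9 enclosing brackets.

9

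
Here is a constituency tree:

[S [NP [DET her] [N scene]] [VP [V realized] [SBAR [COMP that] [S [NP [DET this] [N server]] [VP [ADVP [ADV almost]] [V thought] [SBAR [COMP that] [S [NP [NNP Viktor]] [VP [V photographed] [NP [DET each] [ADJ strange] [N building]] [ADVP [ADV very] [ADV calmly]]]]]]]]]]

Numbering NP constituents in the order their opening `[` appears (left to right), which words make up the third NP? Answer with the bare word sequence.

The NP opening brackets appear, in order, over: "her scene"; "this server"; "Viktor"; "each strange building". The third one spans "Viktor".

Viktor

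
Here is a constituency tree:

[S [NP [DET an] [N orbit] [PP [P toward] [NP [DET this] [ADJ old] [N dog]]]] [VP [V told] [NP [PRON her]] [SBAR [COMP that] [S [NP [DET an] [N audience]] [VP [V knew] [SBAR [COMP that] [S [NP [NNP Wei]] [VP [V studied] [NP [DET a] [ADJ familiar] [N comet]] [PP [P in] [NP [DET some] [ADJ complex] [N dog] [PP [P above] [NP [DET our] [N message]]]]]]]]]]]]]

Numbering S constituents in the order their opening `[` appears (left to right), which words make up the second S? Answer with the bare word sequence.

Opening `[S` markers occur at word positions 1, 10, 14; the second of these opens the constituent [S an audience knew that Wei studied a familiar comet in some complex dog above our message].

an audience knew that Wei studied a familiar comet in some complex dog above our message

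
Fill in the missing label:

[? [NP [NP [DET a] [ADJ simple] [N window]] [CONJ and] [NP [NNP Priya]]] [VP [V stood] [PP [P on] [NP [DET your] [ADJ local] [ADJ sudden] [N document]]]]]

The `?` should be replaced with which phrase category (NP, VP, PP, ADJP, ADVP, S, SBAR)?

S

The `?` node immediately contains: NP, VP. That is the internal structure of a clause, so the label is S.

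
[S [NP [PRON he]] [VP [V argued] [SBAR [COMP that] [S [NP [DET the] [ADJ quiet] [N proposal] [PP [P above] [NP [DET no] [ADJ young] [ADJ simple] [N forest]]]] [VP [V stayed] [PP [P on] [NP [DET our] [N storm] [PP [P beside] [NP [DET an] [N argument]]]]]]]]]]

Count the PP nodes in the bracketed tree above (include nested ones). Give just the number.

3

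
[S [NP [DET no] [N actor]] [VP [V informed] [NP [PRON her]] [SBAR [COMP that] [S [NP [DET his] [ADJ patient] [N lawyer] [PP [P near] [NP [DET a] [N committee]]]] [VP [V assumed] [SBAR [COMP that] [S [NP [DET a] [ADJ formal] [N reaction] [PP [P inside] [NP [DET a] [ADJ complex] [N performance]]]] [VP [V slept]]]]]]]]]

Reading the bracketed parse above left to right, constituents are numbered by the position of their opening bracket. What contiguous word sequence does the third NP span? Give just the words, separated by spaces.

his patient lawyer near a committee

In left-to-right order the NP constituents are "no actor"; "her"; "his patient lawyer near a committee"; "a committee"; "a formal reaction inside a complex performance"; "a complex performance". Number 3 is "his patient lawyer near a committee".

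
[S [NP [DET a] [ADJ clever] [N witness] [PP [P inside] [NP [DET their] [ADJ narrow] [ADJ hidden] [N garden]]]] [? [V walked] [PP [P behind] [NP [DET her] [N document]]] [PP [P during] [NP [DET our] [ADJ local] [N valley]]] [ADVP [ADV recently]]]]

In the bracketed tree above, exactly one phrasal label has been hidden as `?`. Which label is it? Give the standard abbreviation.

VP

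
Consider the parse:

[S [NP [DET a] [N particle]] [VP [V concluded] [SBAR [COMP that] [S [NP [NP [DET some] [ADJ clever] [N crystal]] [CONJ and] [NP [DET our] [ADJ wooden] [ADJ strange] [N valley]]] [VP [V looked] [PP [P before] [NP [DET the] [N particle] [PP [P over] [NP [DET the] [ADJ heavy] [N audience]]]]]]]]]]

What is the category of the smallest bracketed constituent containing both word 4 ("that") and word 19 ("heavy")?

SBAR

The smallest bracket enclosing both words is [SBAR that some clever crystal and our wooden strange valley looked before the particle over the heavy audience], so the label is SBAR.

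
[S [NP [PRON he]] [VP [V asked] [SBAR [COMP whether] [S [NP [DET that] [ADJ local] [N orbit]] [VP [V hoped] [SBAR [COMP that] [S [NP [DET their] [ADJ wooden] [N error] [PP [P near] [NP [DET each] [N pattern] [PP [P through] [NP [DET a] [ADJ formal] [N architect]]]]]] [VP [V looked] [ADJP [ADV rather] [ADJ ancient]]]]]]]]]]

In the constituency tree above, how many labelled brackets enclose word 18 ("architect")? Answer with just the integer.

13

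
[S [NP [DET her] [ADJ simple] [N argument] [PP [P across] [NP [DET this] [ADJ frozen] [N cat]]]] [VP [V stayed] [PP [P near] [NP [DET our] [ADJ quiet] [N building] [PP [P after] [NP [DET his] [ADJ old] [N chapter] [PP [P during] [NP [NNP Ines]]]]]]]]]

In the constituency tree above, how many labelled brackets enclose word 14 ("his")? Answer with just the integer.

7

The word sits inside DET, which is inside NP, inside PP, inside NP, inside PP, inside VP, inside S — 7 brackets in all.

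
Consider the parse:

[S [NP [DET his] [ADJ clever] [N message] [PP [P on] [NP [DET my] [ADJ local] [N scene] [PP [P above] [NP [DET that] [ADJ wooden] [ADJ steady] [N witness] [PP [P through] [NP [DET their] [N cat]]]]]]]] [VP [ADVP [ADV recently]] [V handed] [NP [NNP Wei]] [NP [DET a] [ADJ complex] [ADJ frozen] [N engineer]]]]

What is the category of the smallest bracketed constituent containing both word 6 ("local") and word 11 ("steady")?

NP

Word 6 lies under S → NP → PP → NP → ADJ; word 11 lies under S → NP → PP → NP → PP → NP → ADJ. The lowest shared node is the NP.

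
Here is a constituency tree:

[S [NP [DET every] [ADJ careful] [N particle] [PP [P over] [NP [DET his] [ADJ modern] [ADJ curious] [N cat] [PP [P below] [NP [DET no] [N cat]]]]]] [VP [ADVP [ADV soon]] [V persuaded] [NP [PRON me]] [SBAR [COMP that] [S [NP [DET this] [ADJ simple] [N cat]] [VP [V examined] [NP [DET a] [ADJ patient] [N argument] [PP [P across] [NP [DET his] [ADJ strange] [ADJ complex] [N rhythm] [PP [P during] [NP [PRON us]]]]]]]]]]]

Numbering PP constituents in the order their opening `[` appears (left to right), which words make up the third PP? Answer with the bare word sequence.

The PP opening brackets appear, in order, over: "over his modern curious cat below no cat"; "below no cat"; "across his strange complex rhythm during us"; "during us". The third one spans "across his strange complex rhythm during us".

across his strange complex rhythm during us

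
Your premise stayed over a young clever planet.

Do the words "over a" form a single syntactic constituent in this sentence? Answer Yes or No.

No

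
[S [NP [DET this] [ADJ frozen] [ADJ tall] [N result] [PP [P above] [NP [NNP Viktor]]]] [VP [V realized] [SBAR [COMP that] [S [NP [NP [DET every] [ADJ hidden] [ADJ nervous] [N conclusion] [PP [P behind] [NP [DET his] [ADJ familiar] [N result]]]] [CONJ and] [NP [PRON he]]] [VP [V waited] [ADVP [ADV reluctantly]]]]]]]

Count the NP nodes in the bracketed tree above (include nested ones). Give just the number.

6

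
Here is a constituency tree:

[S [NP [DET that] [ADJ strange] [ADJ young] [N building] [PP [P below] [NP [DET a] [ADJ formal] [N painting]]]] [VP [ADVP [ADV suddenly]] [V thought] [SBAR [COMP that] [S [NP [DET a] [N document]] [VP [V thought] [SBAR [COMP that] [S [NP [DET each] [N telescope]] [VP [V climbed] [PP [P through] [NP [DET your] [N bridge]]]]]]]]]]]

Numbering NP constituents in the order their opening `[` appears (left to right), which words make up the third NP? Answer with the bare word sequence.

a document

Opening `[NP` markers occur at word positions 1, 6, 12, 16, 20; the third of these opens the constituent [NP a document].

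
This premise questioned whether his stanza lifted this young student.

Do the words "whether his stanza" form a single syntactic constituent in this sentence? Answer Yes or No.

The smallest constituent containing the whole sequence is the subordinate clause [SBAR whether his stanza lifted this young student], but the sequence is only part of it — it straddles the boundary between complementizer "whether" and clause "his stanza lifted this young student".

No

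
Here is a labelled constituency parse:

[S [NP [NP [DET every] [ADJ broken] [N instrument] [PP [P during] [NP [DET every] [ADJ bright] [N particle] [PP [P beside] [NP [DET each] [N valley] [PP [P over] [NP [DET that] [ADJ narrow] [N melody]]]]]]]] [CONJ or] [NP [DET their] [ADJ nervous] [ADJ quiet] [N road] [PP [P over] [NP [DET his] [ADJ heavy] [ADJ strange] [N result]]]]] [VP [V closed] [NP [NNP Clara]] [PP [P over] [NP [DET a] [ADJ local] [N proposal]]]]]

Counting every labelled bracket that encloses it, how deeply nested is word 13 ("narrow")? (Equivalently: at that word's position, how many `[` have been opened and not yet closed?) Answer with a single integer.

Path from the root down to the word: S → NP → NP → PP → NP → PP → NP → PP → NP → ADJ. That is 10 enclosing brackets.

10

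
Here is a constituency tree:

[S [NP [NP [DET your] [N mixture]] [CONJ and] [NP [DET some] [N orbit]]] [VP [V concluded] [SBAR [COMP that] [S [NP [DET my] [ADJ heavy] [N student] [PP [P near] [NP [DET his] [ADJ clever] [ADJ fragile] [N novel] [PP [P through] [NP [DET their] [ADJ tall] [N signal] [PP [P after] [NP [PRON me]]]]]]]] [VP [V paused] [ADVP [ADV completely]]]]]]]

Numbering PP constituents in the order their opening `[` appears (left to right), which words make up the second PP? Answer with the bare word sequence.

through their tall signal after me

Opening `[PP` markers occur at word positions 11, 16, 20; the second of these opens the constituent [PP through their tall signal after me].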